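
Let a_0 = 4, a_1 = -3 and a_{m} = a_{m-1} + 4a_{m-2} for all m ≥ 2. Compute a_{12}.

63509

The ordinary generating function has denominator 1 - q - 4q^2.
Iterating the recurrence: a_0,…,a_{12} = 4, -3, 13, 1, 53, 57, 269, 497, 1573, 3561, 9853, 24097, 63509.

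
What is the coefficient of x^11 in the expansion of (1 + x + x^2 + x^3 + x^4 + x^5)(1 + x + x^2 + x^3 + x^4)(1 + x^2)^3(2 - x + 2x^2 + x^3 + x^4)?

(1 + x + x^2 + x^3 + x^4 + x^5) has coefficients 1,1,1,1,1,1 for degrees 0…5.
(1 + x + x^2 + x^3 + x^4) has coefficients 1,1,1,1,1,0,0,0,0,0,0,0 for degrees 0…11.
Multiplying by (1 + x^2)^3 gives running coefficients 1,1,4,4,7,6,7,4,4,1,1,0 for degrees 0…11.
Finally multiplying by (2 - x + 2x^2 + x^3 + x^4), the product of all factors after the first has coefficients 2,1,9,7,20,18,30,24,31,19,20,9 for degrees 0…11.
[x^11] = 1·9 + 1·20 + 1·19 + 1·31 + 1·24 + 1·30 = 133.

133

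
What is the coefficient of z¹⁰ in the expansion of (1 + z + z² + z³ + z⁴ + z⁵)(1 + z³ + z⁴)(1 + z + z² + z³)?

5

(1 + z + z² + z³ + z⁴ + z⁵) has coefficients 1,1,1,1,1,1 for degrees 0…5.
(1 + z³ + z⁴) has coefficients 1,0,0,1,1,0,0,0,0,0,0 for degrees 0…10.
Finally multiplying by (1 + z + z² + z³), the product of all factors after the first has coefficients 1,1,1,2,2,2,2,1,0,0,0 for degrees 0…10.
[z¹⁰] = 1·0 + 1·0 + 1·0 + 1·1 + 1·2 + 1·2 = 5.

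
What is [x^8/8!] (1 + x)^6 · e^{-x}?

The EGF product rule gives c_8 = Σ_{k_1+k_2=8} C(8; k_1,k_2) · ∏ g_i(k_i), where (1+x)^6 gives the falling factorial (6)_k; e^{-x} gives (-1)^k.
g_1(k) for k = 0…8: 1, 6, 30, 120, 360, 720, 720, 0, 0.
g_2(k) for k = 0…8: 1, -1, 1, -1, 1, -1, 1, -1, 1.
c_8 = Σ_k C(8,k)·g_1(k)·g_2(8−k) = 1·1·1 + 8·6·(-1) + 28·30·1 + 56·120·(-1) + 70·360·1 + 56·720·(-1) + 28·720·1 = 1 − 48 + 840 − 6720 + 25200 − 40320 + 20160 = -887.

-887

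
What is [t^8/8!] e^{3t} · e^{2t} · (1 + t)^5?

28855625

The EGF product rule gives c_8 = Σ_{k_1+k_2+k_3=8} C(8; k_1,k_2,k_3) · ∏ g_i(k_i), where e^{3t} gives (3)^k; e^{2t} gives (2)^k; (1+t)^5 gives the falling factorial (5)_k.
g_1(k) for k = 0…8: 1, 3, 9, 27, 81, 243, 729, 2187, 6561.
g_2(k) for k = 0…8: 1, 2, 4, 8, 16, 32, 64, 128, 256.
g_3(k) for k = 0…8: 1, 5, 20, 60, 120, 120, 0, 0, 0.
First combine the last two factors: h(k) = Σ_j C(k,j)·g_2(j)·g_3(k−j) for k = 0…8: 1, 7, 44, 248, 1256, 5752, 24064, 93088, 336896.
c_8 = Σ_k C(8,k)·g_1(k)·h(8−k) = 1·1·336896 + 8·3·93088 + 28·9·24064 + 56·27·5752 + 70·81·1256 + 56·243·248 + 28·729·44 + 8·2187·7 + 1·6561·1 = 336896 + 2234112 + 6064128 + 8697024 + 7121520 + 3374784 + 898128 + 122472 + 6561 = 28855625.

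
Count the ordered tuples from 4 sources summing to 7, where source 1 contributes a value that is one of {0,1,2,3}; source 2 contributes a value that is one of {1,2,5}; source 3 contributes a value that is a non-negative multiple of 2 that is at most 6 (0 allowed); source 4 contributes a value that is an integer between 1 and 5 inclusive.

19

The generating function for the choices is (1 + z + z² + z³)·(z + z² + z⁵)·(1 + z² + z⁴ + z⁶)·(z + z² + z³ + z⁴ + z⁵); the count is [z⁷].
(1 + z + z² + z³) has coefficients 1,1,1,1 for degrees 0…3.
(z + z² + z⁵) has coefficients 0,1,1,0,0,1,0,0 for degrees 0…7.
Multiplying by (1 + z² + z⁴ + z⁶) gives running coefficients 0,1,1,1,1,2,1,2 for degrees 0…7.
Finally multiplying by (z + z² + z³ + z⁴ + z⁵), the product of all factors after the first has coefficients 0,0,1,2,3,4,6,6 for degrees 0…7.
[z⁷] = 1·6 + 1·6 + 1·4 + 1·3 = 19.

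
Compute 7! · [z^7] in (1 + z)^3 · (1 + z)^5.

40320

The EGF product rule gives c_7 = Σ_{k_1+k_2=7} C(7; k_1,k_2) · ∏ g_i(k_i), where (1+z)^3 gives the falling factorial (3)_k; (1+z)^5 gives the falling factorial (5)_k.
g_1(k) for k = 0…7: 1, 3, 6, 6, 0, 0, 0, 0.
g_2(k) for k = 0…7: 1, 5, 20, 60, 120, 120, 0, 0.
c_7 = Σ_k C(7,k)·g_1(k)·g_2(7−k) = 21·6·120 + 35·6·120 = 15120 + 25200 = 40320.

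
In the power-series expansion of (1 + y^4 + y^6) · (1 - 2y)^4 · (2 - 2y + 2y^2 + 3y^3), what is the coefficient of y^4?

(1 + y^4 + y^6) has coefficients 1,0,0,0,1 for degrees 0…4.
(1 - 2y)^4 has coefficients 1,-8,24,-32,16 for degrees 0…4.
Finally multiplying by (2 - 2y + 2y^2 + 3y^3), the product of all factors after the first has coefficients 2,-18,66,-125,120 for degrees 0…4.
[y^4] = 1·120 + 1·2 = 122.

122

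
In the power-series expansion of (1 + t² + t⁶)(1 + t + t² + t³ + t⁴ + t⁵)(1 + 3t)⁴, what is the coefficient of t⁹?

499

(1 + t² + t⁶) has coefficients 1,0,1,0,0,0,1 for degrees 0…6.
(1 + t + t² + t³ + t⁴ + t⁵) has coefficients 1,1,1,1,1,1,0,0,0,0 for degrees 0…9.
Finally multiplying by (1 + 3t)⁴, the product of all factors after the first has coefficients 1,13,67,175,256,256,255,243,189,81 for degrees 0…9.
[t⁹] = 1·81 + 1·243 + 1·175 = 499.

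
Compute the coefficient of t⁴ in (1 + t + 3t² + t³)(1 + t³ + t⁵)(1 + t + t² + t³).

7

(1 + t + 3t² + t³) has coefficients 1,1,3,1 for degrees 0…3.
(1 + t³ + t⁵) has coefficients 1,0,0,1,0 for degrees 0…4.
Finally multiplying by (1 + t + t² + t³), the product of all factors after the first has coefficients 1,1,1,2,1 for degrees 0…4.
[t⁴] = 1·1 + 1·2 + 3·1 + 1·1 = 7.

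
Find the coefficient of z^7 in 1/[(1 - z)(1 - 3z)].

The denominator gives the recurrence a_n = 4a_(n−1) − 3a_(n−2) for n ≥ 2; the numerator fixes a_0 = 1, a_1 = 4.
Iterating: 1, 4, 13, 40, 121, 364, 1093, 3280, so a_7 = 3280.

3280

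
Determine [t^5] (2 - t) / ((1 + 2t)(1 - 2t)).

Partial fractions give a closed form: a_n = (5/4)·(-2)^n + (3/4)·2^n.
At n = 5: a_5 = -16.

-16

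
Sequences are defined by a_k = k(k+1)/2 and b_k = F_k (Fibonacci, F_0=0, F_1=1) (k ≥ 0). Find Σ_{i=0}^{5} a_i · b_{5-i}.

This is [x^5] in the product of the two ordinary generating functions.
Σ = 0·5 + 1·3 + 3·2 + 6·1 + 10·1 + 15·0 = 25.

25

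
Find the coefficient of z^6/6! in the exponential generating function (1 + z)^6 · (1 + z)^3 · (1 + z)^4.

1235520

The EGF product rule gives c_6 = Σ_{k_1+k_2+k_3=6} C(6; k_1,k_2,k_3) · ∏ g_i(k_i), where (1+z)^6 gives the falling factorial (6)_k; (1+z)^3 gives the falling factorial (3)_k; (1+z)^4 gives the falling factorial (4)_k.
g_1(k) for k = 0…6: 1, 6, 30, 120, 360, 720, 720.
g_2(k) for k = 0…6: 1, 3, 6, 6, 0, 0, 0.
g_3(k) for k = 0…6: 1, 4, 12, 24, 24, 0, 0.
First combine the last two factors: h(k) = Σ_j C(k,j)·g_2(j)·g_3(k−j) for k = 0…6: 1, 7, 42, 210, 840, 2520, 5040.
c_6 = Σ_k C(6,k)·g_1(k)·h(6−k) = 1·1·5040 + 6·6·2520 + 15·30·840 + 20·120·210 + 15·360·42 + 6·720·7 + 1·720·1 = 5040 + 90720 + 378000 + 504000 + 226800 + 30240 + 720 = 1235520.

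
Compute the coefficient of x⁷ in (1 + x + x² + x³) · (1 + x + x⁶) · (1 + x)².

(1 + x + x² + x³) has coefficients 1,1,1,1 for degrees 0…3.
(1 + x + x⁶) has coefficients 1,1,0,0,0,0,1,0 for degrees 0…7.
Finally multiplying by (1 + x)², the product of all factors after the first has coefficients 1,3,3,1,0,0,1,2 for degrees 0…7.
[x⁷] = 1·2 + 1·1 + 1·0 + 1·0 = 3.

3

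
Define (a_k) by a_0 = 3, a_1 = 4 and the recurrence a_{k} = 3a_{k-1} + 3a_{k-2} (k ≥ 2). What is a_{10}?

The ordinary generating function has denominator 1 - 3x - 3x^2.
Iterating the recurrence: a_0,…,a_{10} = 3, 4, 21, 75, 288, 1089, 4131, 15660, 59373, 225099, 853416.

853416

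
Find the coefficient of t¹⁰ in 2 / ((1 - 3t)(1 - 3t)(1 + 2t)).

808118

The denominator gives the recurrence a_n = 4a_(n−1) + 3a_(n−2) − 18a_(n−3) for n ≥ 3; the numerator fixes a_0 = 2, a_1 = 8, a_2 = 38.
Iterating: 2, 8, 38, 140, 530, 1856, 6494, 22004, 74090, 245480, 808118, so a_10 = 808118.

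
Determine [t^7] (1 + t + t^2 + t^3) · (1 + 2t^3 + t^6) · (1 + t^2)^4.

(1 + t + t^2 + t^3) has coefficients 1,1,1,1 for degrees 0…3.
(1 + 2t^3 + t^6) has coefficients 1,0,0,2,0,0,1,0 for degrees 0…7.
Finally multiplying by (1 + t^2)^4, the product of all factors after the first has coefficients 1,0,4,2,6,8,5,12 for degrees 0…7.
[t^7] = 1·12 + 1·5 + 1·8 + 1·6 = 31.

31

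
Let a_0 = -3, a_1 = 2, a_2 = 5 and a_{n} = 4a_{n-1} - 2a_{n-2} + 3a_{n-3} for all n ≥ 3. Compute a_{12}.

889029

The ordinary generating function has denominator 1 - 4x + 2x^2 - 3x^3.
Iterating the recurrence: a_0,…,a_{12} = -3, 2, 5, 7, 24, 97, 361, 1322, 4857, 17867, 65720, 241717, 889029.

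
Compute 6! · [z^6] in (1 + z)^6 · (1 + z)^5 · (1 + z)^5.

5765760

The EGF product rule gives c_6 = Σ_{k_1+k_2+k_3=6} C(6; k_1,k_2,k_3) · ∏ g_i(k_i), where (1+z)^6 gives the falling factorial (6)_k; (1+z)^5 gives the falling factorial (5)_k; (1+z)^5 gives the falling factorial (5)_k.
g_1(k) for k = 0…6: 1, 6, 30, 120, 360, 720, 720.
g_2(k) for k = 0…6: 1, 5, 20, 60, 120, 120, 0.
g_3(k) for k = 0…6: 1, 5, 20, 60, 120, 120, 0.
First combine the last two factors: h(k) = Σ_j C(k,j)·g_2(j)·g_3(k−j) for k = 0…6: 1, 10, 90, 720, 5040, 30240, 151200.
c_6 = Σ_k C(6,k)·g_1(k)·h(6−k) = 1·1·151200 + 6·6·30240 + 15·30·5040 + 20·120·720 + 15·360·90 + 6·720·10 + 1·720·1 = 151200 + 1088640 + 2268000 + 1728000 + 486000 + 43200 + 720 = 5765760.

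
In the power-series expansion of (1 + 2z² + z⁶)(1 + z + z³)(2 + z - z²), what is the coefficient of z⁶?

(1 + 2z² + z⁶) has coefficients 1,0,2,0,0,0,1 for degrees 0…6.
(1 + z + z³) has coefficients 1,1,0,1,0,0,0 for degrees 0…6.
Finally multiplying by (2 + z - z²), the product of all factors after the first has coefficients 2,3,0,1,1,-1,0 for degrees 0…6.
[z⁶] = 1·0 + 2·1 + 1·2 = 4.

4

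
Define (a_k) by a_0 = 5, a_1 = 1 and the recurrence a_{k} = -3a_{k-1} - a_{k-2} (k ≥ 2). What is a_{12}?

The ordinary generating function has denominator 1 + 3x + x^2.
Iterating the recurrence: a_0,…,a_{12} = 5, 1, -8, 23, -61, 160, -419, 1097, -2872, 7519, -19685, 51536, -134923.

-134923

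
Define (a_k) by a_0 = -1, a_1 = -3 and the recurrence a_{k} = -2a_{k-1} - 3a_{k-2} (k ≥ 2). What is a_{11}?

855

The ordinary generating function has denominator 1 + 2x + 3x^2.
Iterating the recurrence: a_0,…,a_{11} = -1, -3, 9, -9, -9, 45, -63, -9, 207, -387, 153, 855.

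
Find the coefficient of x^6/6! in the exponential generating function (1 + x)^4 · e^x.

1045

The EGF product rule gives c_6 = Σ_{k_1+k_2=6} C(6; k_1,k_2) · ∏ g_i(k_i), where (1+x)^4 gives the falling factorial (4)_k; e^x gives (1)^k.
g_1(k) for k = 0…6: 1, 4, 12, 24, 24, 0, 0.
g_2(k) for k = 0…6: 1, 1, 1, 1, 1, 1, 1.
c_6 = Σ_k C(6,k)·g_1(k)·g_2(6−k) = 1·1·1 + 6·4·1 + 15·12·1 + 20·24·1 + 15·24·1 = 1 + 24 + 180 + 480 + 360 = 1045.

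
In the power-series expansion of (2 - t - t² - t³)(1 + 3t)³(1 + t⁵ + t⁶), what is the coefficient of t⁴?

(2 - t - t² - t³) has coefficients 2,-1,-1,-1 for degrees 0…3.
(1 + 3t)³ has coefficients 1,9,27,27,0 for degrees 0…4.
Finally multiplying by (1 + t⁵ + t⁶), the product of all factors after the first has coefficients 1,9,27,27,0 for degrees 0…4.
[t⁴] = 2·0 − 1·27 − 1·27 − 1·9 = -63.

-63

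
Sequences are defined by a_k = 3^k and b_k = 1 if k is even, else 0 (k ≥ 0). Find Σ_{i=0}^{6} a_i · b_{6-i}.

This is [x^6] in the product of the two ordinary generating functions.
Σ = 1·1 + 3·0 + 9·1 + 27·0 + 81·1 + 243·0 + 729·1 = 820.

820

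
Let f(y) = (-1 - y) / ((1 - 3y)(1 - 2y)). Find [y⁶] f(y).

-2724

The denominator gives the recurrence a_n = 5a_(n−1) − 6a_(n−2) for n ≥ 3; the numerator fixes a_0 = -1, a_1 = -6, a_2 = -24.
Iterating: -1, -6, -24, -84, -276, -876, -2724, so a_6 = -2724.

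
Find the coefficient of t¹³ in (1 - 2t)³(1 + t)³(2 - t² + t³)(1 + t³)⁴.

(1 - 2t)³ has coefficients 1,-6,12,-8 for degrees 0…3.
(1 + t)³ has coefficients 1,3,3,1,0,0,0,0,0,0,0,0,0,0 for degrees 0…13.
Multiplying by (2 - t² + t³) gives running coefficients 2,6,5,0,0,2,1,0,0,0,0,0,0,0 for degrees 0…13.
Finally multiplying by (1 + t³)⁴, the product of all factors after the first has coefficients 2,6,5,8,24,22,13,36,38,12,24,32,8,6 for degrees 0…13.
[t¹³] = 1·6 − 6·8 + 12·32 − 8·24 = 150.

150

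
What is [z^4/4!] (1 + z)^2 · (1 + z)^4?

The EGF product rule gives c_4 = Σ_{k_1+k_2=4} C(4; k_1,k_2) · ∏ g_i(k_i), where (1+z)^2 gives the falling factorial (2)_k; (1+z)^4 gives the falling factorial (4)_k.
g_1(k) for k = 0…4: 1, 2, 2, 0, 0.
g_2(k) for k = 0…4: 1, 4, 12, 24, 24.
c_4 = Σ_k C(4,k)·g_1(k)·g_2(4−k) = 1·1·24 + 4·2·24 + 6·2·12 = 24 + 192 + 144 = 360.

360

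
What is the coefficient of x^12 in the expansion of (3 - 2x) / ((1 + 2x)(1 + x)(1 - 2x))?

19113

Partial fractions give a closed form: a_n = (4)·(-2)^n + (-5/3)·(-1)^n + (2/3)·2^n.
At n = 12: a_12 = 19113.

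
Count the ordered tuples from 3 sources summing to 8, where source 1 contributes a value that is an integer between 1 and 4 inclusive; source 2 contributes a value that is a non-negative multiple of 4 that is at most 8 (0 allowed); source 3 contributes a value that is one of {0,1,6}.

The generating function for the choices is (y + y^2 + y^3 + y^4)·(1 + y^4 + y^8)·(1 + y + y^6); the count is [y^8].
(y + y^2 + y^3 + y^4) has coefficients 0,1,1,1,1 for degrees 0…4.
(1 + y^4 + y^8) has coefficients 1,0,0,0,1,0,0,0,1 for degrees 0…8.
Finally multiplying by (1 + y + y^6), the product of all factors after the first has coefficients 1,1,0,0,1,1,1,0,1 for degrees 0…8.
[y^8] = 1·0 + 1·1 + 1·1 + 1·1 = 3.

3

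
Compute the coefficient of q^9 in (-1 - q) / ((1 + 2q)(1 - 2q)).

-256

The denominator gives the recurrence a_n = 4a_(n−2) for n ≥ 2; the numerator fixes a_0 = -1, a_1 = -1.
Iterating: -1, -1, -4, -4, -16, -16, -64, -64, -256, -256, so a_9 = -256.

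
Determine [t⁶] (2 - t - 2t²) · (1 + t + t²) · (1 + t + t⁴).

-1

(2 - t - 2t²) has coefficients 2,-1,-2 for degrees 0…2.
(1 + t + t²) has coefficients 1,1,1,0,0,0,0 for degrees 0…6.
Finally multiplying by (1 + t + t⁴), the product of all factors after the first has coefficients 1,2,2,1,1,1,1 for degrees 0…6.
[t⁶] = 2·1 − 1·1 − 2·1 = -1.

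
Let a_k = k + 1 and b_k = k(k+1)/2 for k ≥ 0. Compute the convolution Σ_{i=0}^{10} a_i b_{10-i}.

715

The convolution is the t^10 coefficient of A(t)B(t).
Σ = 1·55 + 2·45 + 3·36 + 4·28 + 5·21 + 6·15 + 7·10 + 8·6 + 9·3 + 10·1 + 11·0 = 715.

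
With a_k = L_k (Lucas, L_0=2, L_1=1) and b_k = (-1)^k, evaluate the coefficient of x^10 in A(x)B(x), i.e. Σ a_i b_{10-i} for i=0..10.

79

This is [x^10] in the product of the two ordinary generating functions.
Σ = 2·1 + 1·(-1) + 3·1 + 4·(-1) + 7·1 + 11·(-1) + 18·1 + 29·(-1) + 47·1 + 76·(-1) + 123·1 = 79.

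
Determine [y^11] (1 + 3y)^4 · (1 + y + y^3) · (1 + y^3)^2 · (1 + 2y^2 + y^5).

1328

(1 + 3y)^4 has coefficients 1,12,54,108,81 for degrees 0…4.
(1 + y + y^3) has coefficients 1,1,0,1,0,0,0,0,0,0,0,0 for degrees 0…11.
Multiplying by (1 + y^3)^2 gives running coefficients 1,1,0,3,2,0,3,1,0,1,0,0 for degrees 0…11.
Finally multiplying by (1 + 2y^2 + y^5), the product of all factors after the first has coefficients 1,1,2,5,2,7,8,1,9,5,0,5 for degrees 0…11.
[y^11] = 1·5 + 12·0 + 54·5 + 108·9 + 81·1 = 1328.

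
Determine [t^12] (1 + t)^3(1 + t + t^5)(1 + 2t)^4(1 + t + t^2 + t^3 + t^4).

601

(1 + t)^3 has coefficients 1,3,3,1 for degrees 0…3.
(1 + t + t^5) has coefficients 1,1,0,0,0,1,0,0,0,0,0,0,0 for degrees 0…12.
Multiplying by (1 + 2t)^4 gives running coefficients 1,9,32,56,48,17,8,24,32,16,0,0,0 for degrees 0…12.
Finally multiplying by (1 + t + t^2 + t^3 + t^4), the product of all factors after the first has coefficients 1,10,42,98,146,162,161,153,129,97,80,72,48 for degrees 0…12.
[t^12] = 1·48 + 3·72 + 3·80 + 1·97 = 601.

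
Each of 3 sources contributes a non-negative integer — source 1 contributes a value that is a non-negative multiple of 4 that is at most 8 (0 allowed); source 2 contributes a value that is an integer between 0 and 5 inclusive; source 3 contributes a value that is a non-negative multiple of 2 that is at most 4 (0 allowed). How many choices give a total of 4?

4

The generating function for the choices is (1 + t⁴ + t⁸)·(1 + t + t² + t³ + t⁴ + t⁵)·(1 + t² + t⁴); the count is [t⁴].
(1 + t⁴ + t⁸) has coefficients 1,0,0,0,1 for degrees 0…4.
(1 + t + t² + t³ + t⁴ + t⁵) has coefficients 1,1,1,1,1 for degrees 0…4.
Finally multiplying by (1 + t² + t⁴), the product of all factors after the first has coefficients 1,1,2,2,3 for degrees 0…4.
[t⁴] = 1·3 + 1·1 = 4.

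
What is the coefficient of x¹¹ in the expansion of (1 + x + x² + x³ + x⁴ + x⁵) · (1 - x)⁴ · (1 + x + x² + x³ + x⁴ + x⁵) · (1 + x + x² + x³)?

-2

(1 + x + x² + x³ + x⁴ + x⁵) has coefficients 1,1,1,1,1,1 for degrees 0…5.
(1 - x)⁴ has coefficients 1,-4,6,-4,1,0,0,0,0,0,0,0 for degrees 0…11.
Multiplying by (1 + x + x² + x³ + x⁴ + x⁵) gives running coefficients 1,-3,3,-1,0,0,-1,3,-3,1,0,0 for degrees 0…11.
Finally multiplying by (1 + x + x² + x³), the product of all factors after the first has coefficients 1,-2,1,0,-1,2,-2,2,-1,0,1,-2 for degrees 0…11.
[x¹¹] = 1·(-2) + 1·1 + 1·0 + 1·(-1) + 1·2 + 1·(-2) = -2.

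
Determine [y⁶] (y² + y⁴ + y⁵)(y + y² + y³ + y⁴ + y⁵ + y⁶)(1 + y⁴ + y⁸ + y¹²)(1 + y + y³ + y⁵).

(y² + y⁴ + y⁵) has coefficients 0,0,1,0,1,1 for degrees 0…5.
(y + y² + y³ + y⁴ + y⁵ + y⁶) has coefficients 0,1,1,1,1,1,1 for degrees 0…6.
Multiplying by (1 + y⁴ + y⁸ + y¹²) gives running coefficients 0,1,1,1,1,2,2 for degrees 0…6.
Finally multiplying by (1 + y + y³ + y⁵), the product of all factors after the first has coefficients 0,1,2,2,3,4,6 for degrees 0…6.
[y⁶] = 1·3 + 1·2 + 1·1 = 6.

6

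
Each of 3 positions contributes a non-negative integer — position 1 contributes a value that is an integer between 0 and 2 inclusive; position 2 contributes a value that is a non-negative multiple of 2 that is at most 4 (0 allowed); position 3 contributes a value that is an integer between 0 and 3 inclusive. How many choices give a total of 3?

The generating function for the choices is (1 + q + q^2)·(1 + q^2 + q^4)·(1 + q + q^2 + q^3); the count is [q^3].
(1 + q + q^2) has coefficients 1,1,1 for degrees 0…2.
(1 + q^2 + q^4) has coefficients 1,0,1,0 for degrees 0…3.
Finally multiplying by (1 + q + q^2 + q^3), the product of all factors after the first has coefficients 1,1,2,2 for degrees 0…3.
[q^3] = 1·2 + 1·2 + 1·1 = 5.

5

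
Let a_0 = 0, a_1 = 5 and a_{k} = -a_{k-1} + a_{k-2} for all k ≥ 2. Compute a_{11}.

The ordinary generating function has denominator 1 + z - z^2.
Iterating the recurrence: a_0,…,a_{11} = 0, 5, -5, 10, -15, 25, -40, 65, -105, 170, -275, 445.

445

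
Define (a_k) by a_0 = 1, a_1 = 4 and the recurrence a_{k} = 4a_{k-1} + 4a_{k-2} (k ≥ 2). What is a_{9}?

The ordinary generating function has denominator 1 - 4z - 4z^2.
Iterating the recurrence: a_0,…,a_{9} = 1, 4, 20, 96, 464, 2240, 10816, 52224, 252160, 1217536.

1217536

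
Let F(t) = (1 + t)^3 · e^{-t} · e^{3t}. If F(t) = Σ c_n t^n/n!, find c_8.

The EGF product rule gives c_8 = Σ_{k_1+k_2+k_3=8} C(8; k_1,k_2,k_3) · ∏ g_i(k_i), where (1+t)^3 gives the falling factorial (3)_k; e^{-t} gives (-1)^k; e^{3t} gives (3)^k.
g_1(k) for k = 0…8: 1, 3, 6, 6, 0, 0, 0, 0, 0.
g_2(k) for k = 0…8: 1, -1, 1, -1, 1, -1, 1, -1, 1.
g_3(k) for k = 0…8: 1, 3, 9, 27, 81, 243, 729, 2187, 6561.
First combine the last two factors: h(k) = Σ_j C(k,j)·g_2(j)·g_3(k−j) for k = 0…8: 1, 2, 4, 8, 16, 32, 64, 128, 256.
c_8 = Σ_k C(8,k)·g_1(k)·h(8−k) = 1·1·256 + 8·3·128 + 28·6·64 + 56·6·32 = 256 + 3072 + 10752 + 10752 = 24832.

24832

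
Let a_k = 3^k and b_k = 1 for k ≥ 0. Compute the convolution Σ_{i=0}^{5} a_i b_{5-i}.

364

This is [x^5] in the product of the two ordinary generating functions.
Σ = 1·1 + 3·1 + 9·1 + 27·1 + 81·1 + 243·1 = 364.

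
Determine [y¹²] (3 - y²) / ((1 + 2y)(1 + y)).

22526

The denominator gives the recurrence a_n = −3a_(n−1) − 2a_(n−2) for n ≥ 3; the numerator fixes a_0 = 3, a_1 = -9, a_2 = 20.
Iterating: 3, -9, 20, -42, 86, -174, 350, -702, 1406, -2814, 5630, -11262, 22526, so a_12 = 22526.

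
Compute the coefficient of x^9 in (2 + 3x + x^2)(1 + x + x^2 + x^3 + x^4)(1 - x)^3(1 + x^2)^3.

(2 + 3x + x^2) has coefficients 2,3,1 for degrees 0…2.
(1 + x + x^2 + x^3 + x^4) has coefficients 1,1,1,1,1,0,0,0,0,0 for degrees 0…9.
Multiplying by (1 - x)^3 gives running coefficients 1,-2,1,0,0,-1,2,-1,0,0 for degrees 0…9.
Finally multiplying by (1 + x^2)^3, the product of all factors after the first has coefficients 1,-2,4,-6,6,-7,6,-6,7,-6 for degrees 0…9.
[x^9] = 2·(-6) + 3·7 + 1·(-6) = 3.

3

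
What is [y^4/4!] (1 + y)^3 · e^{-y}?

The EGF product rule gives c_4 = Σ_{k_1+k_2=4} C(4; k_1,k_2) · ∏ g_i(k_i), where (1+y)^3 gives the falling factorial (3)_k; e^{-y} gives (-1)^k.
g_1(k) for k = 0…4: 1, 3, 6, 6, 0.
g_2(k) for k = 0…4: 1, -1, 1, -1, 1.
c_4 = Σ_k C(4,k)·g_1(k)·g_2(4−k) = 1·1·1 + 4·3·(-1) + 6·6·1 + 4·6·(-1) = 1 − 12 + 36 − 24 = 1.

1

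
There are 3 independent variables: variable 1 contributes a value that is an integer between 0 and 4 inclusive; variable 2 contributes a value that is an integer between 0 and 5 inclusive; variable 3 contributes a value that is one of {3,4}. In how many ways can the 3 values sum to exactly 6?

7

The generating function for the choices is (1 + y + y^2 + y^3 + y^4)·(1 + y + y^2 + y^3 + y^4 + y^5)·(y^3 + y^4); the count is [y^6].
(1 + y + y^2 + y^3 + y^4) has coefficients 1,1,1,1,1 for degrees 0…4.
(1 + y + y^2 + y^3 + y^4 + y^5) has coefficients 1,1,1,1,1,1,0 for degrees 0…6.
Finally multiplying by (y^3 + y^4), the product of all factors after the first has coefficients 0,0,0,1,2,2,2 for degrees 0…6.
[y^6] = 1·2 + 1·2 + 1·2 + 1·1 + 1·0 = 7.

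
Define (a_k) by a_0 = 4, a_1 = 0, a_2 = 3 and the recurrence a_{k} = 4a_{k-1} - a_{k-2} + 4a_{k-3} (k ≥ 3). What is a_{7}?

6748

The ordinary generating function has denominator 1 - 4q + q^2 - 4q^3.
Iterating the recurrence: a_0,…,a_{7} = 4, 0, 3, 28, 109, 420, 1683, 6748.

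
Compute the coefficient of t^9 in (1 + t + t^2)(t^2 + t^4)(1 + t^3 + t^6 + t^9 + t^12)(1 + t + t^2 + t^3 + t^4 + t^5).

(1 + t + t^2) has coefficients 1,1,1 for degrees 0…2.
(t^2 + t^4) has coefficients 0,0,1,0,1,0,0,0,0,0 for degrees 0…9.
Multiplying by (1 + t^3 + t^6 + t^9 + t^12) gives running coefficients 0,0,1,0,1,1,0,1,1,0 for degrees 0…9.
Finally multiplying by (1 + t + t^2 + t^3 + t^4 + t^5), the product of all factors after the first has coefficients 0,0,1,1,2,3,3,4,4,4 for degrees 0…9.
[t^9] = 1·4 + 1·4 + 1·4 = 12.

12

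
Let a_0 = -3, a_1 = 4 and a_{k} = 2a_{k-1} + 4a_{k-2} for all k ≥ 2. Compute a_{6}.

64

The ordinary generating function has denominator 1 - 2x - 4x^2.
Iterating the recurrence: a_0,…,a_{6} = -3, 4, -4, 8, 0, 32, 64.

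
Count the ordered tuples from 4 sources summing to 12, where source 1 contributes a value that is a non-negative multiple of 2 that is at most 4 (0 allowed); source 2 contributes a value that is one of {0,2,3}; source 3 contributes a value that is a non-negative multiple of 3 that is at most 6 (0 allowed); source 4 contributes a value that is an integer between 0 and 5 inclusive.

The generating function for the choices is (1 + q² + q⁴)·(1 + q² + q³)·(1 + q³ + q⁶)·(1 + q + q² + q³ + q⁴ + q⁵); the count is [q¹²].
(1 + q² + q⁴) has coefficients 1,0,1,0,1 for degrees 0…4.
(1 + q² + q³) has coefficients 1,0,1,1,0,0,0,0,0,0,0,0,0 for degrees 0…12.
Multiplying by (1 + q³ + q⁶) gives running coefficients 1,0,1,2,0,1,2,0,1,1,0,0,0 for degrees 0…12.
Finally multiplying by (1 + q + q² + q³ + q⁴ + q⁵), the product of all factors after the first has coefficients 1,1,2,4,4,5,6,6,6,5,5,4,2 for degrees 0…12.
[q¹²] = 1·2 + 1·5 + 1·6 = 13.

13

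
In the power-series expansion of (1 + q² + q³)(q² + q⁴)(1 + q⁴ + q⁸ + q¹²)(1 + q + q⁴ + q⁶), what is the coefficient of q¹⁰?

7

(1 + q² + q³) has coefficients 1,0,1,1 for degrees 0…3.
(q² + q⁴) has coefficients 0,0,1,0,1,0,0,0,0,0,0 for degrees 0…10.
Multiplying by (1 + q⁴ + q⁸ + q¹²) gives running coefficients 0,0,1,0,1,0,1,0,1,0,1 for degrees 0…10.
Finally multiplying by (1 + q + q⁴ + q⁶), the product of all factors after the first has coefficients 0,0,1,1,1,1,2,1,3,1,3 for degrees 0…10.
[q¹⁰] = 1·3 + 1·3 + 1·1 = 7.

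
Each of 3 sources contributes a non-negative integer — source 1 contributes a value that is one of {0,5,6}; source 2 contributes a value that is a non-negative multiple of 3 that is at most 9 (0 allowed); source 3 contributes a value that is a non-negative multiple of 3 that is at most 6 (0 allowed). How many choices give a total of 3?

The generating function for the choices is (1 + x⁵ + x⁶)·(1 + x³ + x⁶ + x⁹)·(1 + x³ + x⁶); the count is [x³].
(1 + x⁵ + x⁶) has coefficients 1,0,0,0 for degrees 0…3.
(1 + x³ + x⁶ + x⁹) has coefficients 1,0,0,1 for degrees 0…3.
Finally multiplying by (1 + x³ + x⁶), the product of all factors after the first has coefficients 1,0,0,2 for degrees 0…3.
[x³] = 1·2 = 2.

2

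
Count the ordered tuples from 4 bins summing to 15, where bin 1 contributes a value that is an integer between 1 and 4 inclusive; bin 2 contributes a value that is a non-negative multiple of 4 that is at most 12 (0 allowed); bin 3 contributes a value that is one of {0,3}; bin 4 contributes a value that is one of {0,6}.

The generating function for the choices is (x + x^2 + x^3 + x^4)·(1 + x^4 + x^8 + x^12)·(1 + x^3)·(1 + x^6); the count is [x^15].
(x + x^2 + x^3 + x^4) has coefficients 0,1,1,1,1 for degrees 0…4.
(1 + x^4 + x^8 + x^12) has coefficients 1,0,0,0,1,0,0,0,1,0,0,0,1,0,0,0 for degrees 0…15.
Multiplying by (1 + x^3) gives running coefficients 1,0,0,1,1,0,0,1,1,0,0,1,1,0,0,1 for degrees 0…15.
Finally multiplying by (1 + x^6), the product of all factors after the first has coefficients 1,0,0,1,1,0,1,1,1,1,1,1,1,1,1,1 for degrees 0…15.
[x^15] = 1·1 + 1·1 + 1·1 + 1·1 = 4.

4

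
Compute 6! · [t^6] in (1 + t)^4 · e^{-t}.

The EGF product rule gives c_6 = Σ_{k_1+k_2=6} C(6; k_1,k_2) · ∏ g_i(k_i), where (1+t)^4 gives the falling factorial (4)_k; e^{-t} gives (-1)^k.
g_1(k) for k = 0…6: 1, 4, 12, 24, 24, 0, 0.
g_2(k) for k = 0…6: 1, -1, 1, -1, 1, -1, 1.
c_6 = Σ_k C(6,k)·g_1(k)·g_2(6−k) = 1·1·1 + 6·4·(-1) + 15·12·1 + 20·24·(-1) + 15·24·1 = 1 − 24 + 180 − 480 + 360 = 37.

37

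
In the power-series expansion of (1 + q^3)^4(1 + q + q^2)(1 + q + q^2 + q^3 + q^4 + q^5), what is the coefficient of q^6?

(1 + q^3)^4 has coefficients 1,0,0,4,0,0,6 for degrees 0…6.
(1 + q + q^2) has coefficients 1,1,1,0,0,0,0 for degrees 0…6.
Finally multiplying by (1 + q + q^2 + q^3 + q^4 + q^5), the product of all factors after the first has coefficients 1,2,3,3,3,3,2 for degrees 0…6.
[q^6] = 1·2 + 4·3 + 6·1 = 20.

20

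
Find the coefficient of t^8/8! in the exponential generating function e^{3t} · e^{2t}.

390625

The EGF product rule gives c_8 = Σ_{k_1+k_2=8} C(8; k_1,k_2) · ∏ g_i(k_i), where e^{3t} gives (3)^k; e^{2t} gives (2)^k.
g_1(k) for k = 0…8: 1, 3, 9, 27, 81, 243, 729, 2187, 6561.
g_2(k) for k = 0…8: 1, 2, 4, 8, 16, 32, 64, 128, 256.
c_8 = Σ_k C(8,k)·g_1(k)·g_2(8−k) = 1·1·256 + 8·3·128 + 28·9·64 + 56·27·32 + 70·81·16 + 56·243·8 + 28·729·4 + 8·2187·2 + 1·6561·1 = 256 + 3072 + 16128 + 48384 + 90720 + 108864 + 81648 + 34992 + 6561 = 390625.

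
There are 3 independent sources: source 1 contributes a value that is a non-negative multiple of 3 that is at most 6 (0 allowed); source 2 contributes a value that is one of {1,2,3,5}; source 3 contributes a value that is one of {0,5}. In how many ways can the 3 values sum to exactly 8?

3

The generating function for the choices is (1 + q^3 + q^6)·(q + q^2 + q^3 + q^5)·(1 + q^5); the count is [q^8].
(1 + q^3 + q^6) has coefficients 1,0,0,1,0,0,1 for degrees 0…6.
(q + q^2 + q^3 + q^5) has coefficients 0,1,1,1,0,1,0,0,0 for degrees 0…8.
Finally multiplying by (1 + q^5), the product of all factors after the first has coefficients 0,1,1,1,0,1,1,1,1 for degrees 0…8.
[q^8] = 1·1 + 1·1 + 1·1 = 3.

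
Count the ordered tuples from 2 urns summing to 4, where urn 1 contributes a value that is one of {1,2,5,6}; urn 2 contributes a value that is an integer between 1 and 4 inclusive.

The generating function for the choices is (y + y² + y⁵ + y⁶)·(y + y² + y³ + y⁴); the count is [y⁴].
(y + y² + y⁵ + y⁶) has coefficients 0,1,1,0,0 for degrees 0…4.
(y + y² + y³ + y⁴) has coefficients 0,1,1,1,1 for degrees 0…4.
[y⁴] = 1·1 + 1·1 = 2.

2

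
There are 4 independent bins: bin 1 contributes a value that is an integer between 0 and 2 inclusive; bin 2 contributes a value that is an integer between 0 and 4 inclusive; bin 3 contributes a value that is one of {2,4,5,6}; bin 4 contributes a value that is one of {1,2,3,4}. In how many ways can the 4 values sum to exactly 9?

The generating function for the choices is (1 + x + x²)·(1 + x + x² + x³ + x⁴)·(x² + x⁴ + x⁵ + x⁶)·(x + x² + x³ + x⁴); the count is [x⁹].
(1 + x + x²) has coefficients 1,1,1 for degrees 0…2.
(1 + x + x² + x³ + x⁴) has coefficients 1,1,1,1,1,0,0,0,0,0 for degrees 0…9.
Multiplying by (x² + x⁴ + x⁵ + x⁶) gives running coefficients 0,0,1,1,2,3,4,3,3,2 for degrees 0…9.
Finally multiplying by (x + x² + x³ + x⁴), the product of all factors after the first has coefficients 0,0,0,1,2,4,7,10,12,13 for degrees 0…9.
[x⁹] = 1·13 + 1·12 + 1·10 = 35.

35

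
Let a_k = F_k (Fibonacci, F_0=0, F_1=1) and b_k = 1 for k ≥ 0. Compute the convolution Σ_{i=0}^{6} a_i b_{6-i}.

20

The convolution is the x^6 coefficient of A(x)B(x).
Σ = 0·1 + 1·1 + 1·1 + 2·1 + 3·1 + 5·1 + 8·1 = 20.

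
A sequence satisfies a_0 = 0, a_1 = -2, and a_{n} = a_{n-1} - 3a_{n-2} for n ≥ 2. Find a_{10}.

-62

The ordinary generating function has denominator 1 - t + 3t^2.
Iterating the recurrence: a_0,…,a_{10} = 0, -2, -2, 4, 10, -2, -32, -26, 70, 148, -62.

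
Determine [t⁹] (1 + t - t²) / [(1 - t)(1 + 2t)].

-85

The denominator gives the recurrence a_n = −a_(n−1) + 2a_(n−2) for n ≥ 3; the numerator fixes a_0 = 1, a_1 = 0, a_2 = 1.
Iterating: 1, 0, 1, -1, 3, -5, 11, -21, 43, -85, so a_9 = -85.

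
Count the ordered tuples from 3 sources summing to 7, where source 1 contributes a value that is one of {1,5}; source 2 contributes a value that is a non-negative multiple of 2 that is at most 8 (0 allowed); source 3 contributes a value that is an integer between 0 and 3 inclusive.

The generating function for the choices is (x + x^5)·(1 + x^2 + x^4 + x^6 + x^8)·(1 + x + x^2 + x^3); the count is [x^7].
(x + x^5) has coefficients 0,1,0,0,0,1 for degrees 0…5.
(1 + x^2 + x^4 + x^6 + x^8) has coefficients 1,0,1,0,1,0,1,0 for degrees 0…7.
Finally multiplying by (1 + x + x^2 + x^3), the product of all factors after the first has coefficients 1,1,2,2,2,2,2,2 for degrees 0…7.
[x^7] = 1·2 + 1·2 = 4.

4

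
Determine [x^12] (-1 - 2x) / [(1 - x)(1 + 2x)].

-1

The denominator gives the recurrence a_n = −a_(n−1) + 2a_(n−2) for n ≥ 2; the numerator fixes a_0 = -1, a_1 = -1.
Iterating: -1, -1, -1, -1, -1, -1, -1, -1, -1, -1, -1, -1, -1, so a_12 = -1.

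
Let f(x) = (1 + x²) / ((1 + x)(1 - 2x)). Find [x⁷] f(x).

106

The denominator gives the recurrence a_n = a_(n−1) + 2a_(n−2) for n ≥ 3; the numerator fixes a_0 = 1, a_1 = 1, a_2 = 4.
Iterating: 1, 1, 4, 6, 14, 26, 54, 106, so a_7 = 106.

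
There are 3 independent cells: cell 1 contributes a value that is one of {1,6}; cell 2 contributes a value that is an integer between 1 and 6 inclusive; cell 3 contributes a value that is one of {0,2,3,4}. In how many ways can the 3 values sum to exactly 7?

5

The generating function for the choices is (z + z^6)·(z + z^2 + z^3 + z^4 + z^5 + z^6)·(1 + z^2 + z^3 + z^4); the count is [z^7].
(z + z^6) has coefficients 0,1,0,0,0,0,1 for degrees 0…6.
(z + z^2 + z^3 + z^4 + z^5 + z^6) has coefficients 0,1,1,1,1,1,1,0 for degrees 0…7.
Finally multiplying by (1 + z^2 + z^3 + z^4), the product of all factors after the first has coefficients 0,1,1,2,3,4,4,3 for degrees 0…7.
[z^7] = 1·4 + 1·1 = 5.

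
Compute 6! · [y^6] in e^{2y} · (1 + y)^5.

24064

The EGF product rule gives c_6 = Σ_{k_1+k_2=6} C(6; k_1,k_2) · ∏ g_i(k_i), where e^{2y} gives (2)^k; (1+y)^5 gives the falling factorial (5)_k.
g_1(k) for k = 0…6: 1, 2, 4, 8, 16, 32, 64.
g_2(k) for k = 0…6: 1, 5, 20, 60, 120, 120, 0.
c_6 = Σ_k C(6,k)·g_1(k)·g_2(6−k) = 6·2·120 + 15·4·120 + 20·8·60 + 15·16·20 + 6·32·5 + 1·64·1 = 1440 + 7200 + 9600 + 4800 + 960 + 64 = 24064.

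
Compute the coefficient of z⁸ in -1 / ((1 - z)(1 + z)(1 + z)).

The denominator gives the recurrence a_n = −a_(n−1) + a_(n−2) + a_(n−3) for n ≥ 3; the numerator fixes a_0 = -1, a_1 = 1, a_2 = -2.
Iterating: -1, 1, -2, 2, -3, 3, -4, 4, -5, so a_8 = -5.

-5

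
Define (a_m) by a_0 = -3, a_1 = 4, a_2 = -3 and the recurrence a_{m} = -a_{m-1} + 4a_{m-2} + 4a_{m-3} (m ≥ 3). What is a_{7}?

67

The ordinary generating function has denominator 1 + q - 4q^2 - 4q^3.
Iterating the recurrence: a_0,…,a_{7} = -3, 4, -3, 7, -3, 19, -3, 67.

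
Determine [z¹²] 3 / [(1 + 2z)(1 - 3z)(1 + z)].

727275

Partial fractions give a closed form: a_n = (12/5)·(-2)^n + (27/20)·3^n + (-3/4)·(-1)^n.
At n = 12: a_12 = 727275.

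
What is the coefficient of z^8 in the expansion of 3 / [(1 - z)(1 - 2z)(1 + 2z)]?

1023

Partial fractions give a closed form: a_n = (-1)·1^n + (3)·2^n + (1)·(-2)^n.
At n = 8: a_8 = 1023.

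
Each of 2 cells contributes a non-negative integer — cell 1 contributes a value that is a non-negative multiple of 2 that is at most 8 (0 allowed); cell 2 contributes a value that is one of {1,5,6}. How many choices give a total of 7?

2

The generating function for the choices is (1 + t^2 + t^4 + t^6 + t^8)·(t + t^5 + t^6); the count is [t^7].
(1 + t^2 + t^4 + t^6 + t^8) has coefficients 1,0,1,0,1,0,1,0 for degrees 0…7.
(t + t^5 + t^6) has coefficients 0,1,0,0,0,1,1,0 for degrees 0…7.
[t^7] = 1·0 + 1·1 + 1·0 + 1·1 = 2.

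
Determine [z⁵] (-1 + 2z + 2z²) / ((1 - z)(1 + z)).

2

The denominator gives the recurrence a_n = a_(n−2) for n ≥ 3; the numerator fixes a_0 = -1, a_1 = 2, a_2 = 1.
Iterating: -1, 2, 1, 2, 1, 2, so a_5 = 2.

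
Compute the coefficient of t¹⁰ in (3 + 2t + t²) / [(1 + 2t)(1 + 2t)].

The denominator gives the recurrence a_n = −4a_(n−1) − 4a_(n−2) for n ≥ 3; the numerator fixes a_0 = 3, a_1 = -10, a_2 = 29.
Iterating: 3, -10, 29, -76, 188, -448, 1040, -2368, 5312, -11776, 25856, so a_10 = 25856.

25856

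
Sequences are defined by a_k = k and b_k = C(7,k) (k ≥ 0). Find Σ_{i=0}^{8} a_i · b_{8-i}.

Write out a_i and b_{8-i} for i = 0,…,8 and sum the products.
Σ = 0·0 + 1·1 + 2·7 + 3·21 + 4·35 + 5·35 + 6·21 + 7·7 + 8·1 = 576.

576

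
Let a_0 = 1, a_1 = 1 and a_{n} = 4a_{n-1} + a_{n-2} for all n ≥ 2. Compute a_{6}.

1597

The ordinary generating function has denominator 1 - 4z - z^2.
Iterating the recurrence: a_0,…,a_{6} = 1, 1, 5, 21, 89, 377, 1597.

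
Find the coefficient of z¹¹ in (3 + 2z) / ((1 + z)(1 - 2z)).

5461

Partial fractions give a closed form: a_n = (1/3)·(-1)^n + (8/3)·2^n.
At n = 11: a_11 = 5461.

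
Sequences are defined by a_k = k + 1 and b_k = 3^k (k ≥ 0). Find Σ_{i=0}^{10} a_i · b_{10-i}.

132854

Write out a_i and b_{10-i} for i = 0,…,10 and sum the products.
Σ = 1·59049 + 2·19683 + 3·6561 + 4·2187 + 5·729 + 6·243 + 7·81 + 8·27 + 9·9 + 10·3 + 11·1 = 132854.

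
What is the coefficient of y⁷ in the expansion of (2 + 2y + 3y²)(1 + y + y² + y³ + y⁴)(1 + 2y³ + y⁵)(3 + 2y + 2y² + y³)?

(2 + 2y + 3y²) has coefficients 2,2,3 for degrees 0…2.
(1 + y + y² + y³ + y⁴) has coefficients 1,1,1,1,1,0,0,0 for degrees 0…7.
Multiplying by (1 + 2y³ + y⁵) gives running coefficients 1,1,1,3,3,3,3,3 for degrees 0…7.
Finally multiplying by (3 + 2y + 2y² + y³), the product of all factors after the first has coefficients 3,5,7,14,18,22,24,24 for degrees 0…7.
[y⁷] = 2·24 + 2·24 + 3·22 = 162.

162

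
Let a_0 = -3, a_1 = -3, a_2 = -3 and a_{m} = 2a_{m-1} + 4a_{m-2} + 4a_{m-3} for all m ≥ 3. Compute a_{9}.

The ordinary generating function has denominator 1 - 2z - 4z^2 - 4z^3.
Iterating the recurrence: a_0,…,a_{9} = -3, -3, -3, -30, -84, -300, -1056, -3648, -12720, -44256.

-44256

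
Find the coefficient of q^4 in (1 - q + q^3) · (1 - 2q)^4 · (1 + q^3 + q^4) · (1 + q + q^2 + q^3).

1

(1 - q + q^3) has coefficients 1,-1,0,1 for degrees 0…3.
(1 - 2q)^4 has coefficients 1,-8,24,-32,16 for degrees 0…4.
Multiplying by (1 + q^3 + q^4) gives running coefficients 1,-8,24,-31,9 for degrees 0…4.
Finally multiplying by (1 + q + q^2 + q^3), the product of all factors after the first has coefficients 1,-7,17,-14,-6 for degrees 0…4.
[q^4] = 1·(-6) − 1·(-14) + 1·(-7) = 1.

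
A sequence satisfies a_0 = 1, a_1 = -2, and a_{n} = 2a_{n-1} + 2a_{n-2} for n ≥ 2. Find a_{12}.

The ordinary generating function has denominator 1 - 2y - 2y^2.
Iterating the recurrence: a_0,…,a_{12} = 1, -2, -2, -8, -20, -56, -152, -416, -1136, -3104, -8480, -23168, -63296.

-63296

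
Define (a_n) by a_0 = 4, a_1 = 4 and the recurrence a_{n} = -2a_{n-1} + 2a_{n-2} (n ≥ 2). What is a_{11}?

19584

The ordinary generating function has denominator 1 + 2q - 2q^2.
Iterating the recurrence: a_0,…,a_{11} = 4, 4, 0, 8, -16, 48, -128, 352, -960, 2624, -7168, 19584.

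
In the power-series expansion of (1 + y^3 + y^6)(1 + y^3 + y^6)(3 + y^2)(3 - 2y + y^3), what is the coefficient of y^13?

(1 + y^3 + y^6) has coefficients 1,0,0,1,0,0,1 for degrees 0…6.
(1 + y^3 + y^6) has coefficients 1,0,0,1,0,0,1,0,0,0,0,0,0,0 for degrees 0…13.
Multiplying by (3 + y^2) gives running coefficients 3,0,1,3,0,1,3,0,1,0,0,0,0,0 for degrees 0…13.
Finally multiplying by (3 - 2y + y^3), the product of all factors after the first has coefficients 9,-6,3,10,-6,4,10,-6,4,1,0,1,0,0 for degrees 0…13.
[y^13] = 1·0 + 1·0 + 1·(-6) = -6.

-6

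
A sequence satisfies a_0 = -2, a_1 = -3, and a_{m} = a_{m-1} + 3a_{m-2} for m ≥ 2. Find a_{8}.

The ordinary generating function has denominator 1 - t - 3t^2.
Iterating the recurrence: a_0,…,a_{8} = -2, -3, -9, -18, -45, -99, -234, -531, -1233.

-1233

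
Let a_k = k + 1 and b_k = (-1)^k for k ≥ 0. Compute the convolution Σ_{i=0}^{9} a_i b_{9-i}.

5

Write out a_i and b_{9-i} for i = 0,…,9 and sum the products.
Σ = 1·(-1) + 2·1 + 3·(-1) + 4·1 + 5·(-1) + 6·1 + 7·(-1) + 8·1 + 9·(-1) + 10·1 = 5.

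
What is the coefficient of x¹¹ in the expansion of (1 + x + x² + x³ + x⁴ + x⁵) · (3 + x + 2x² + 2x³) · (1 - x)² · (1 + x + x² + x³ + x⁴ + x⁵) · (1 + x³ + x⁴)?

(1 + x + x² + x³ + x⁴ + x⁵) has coefficients 1,1,1,1,1,1 for degrees 0…5.
(3 + x + 2x² + 2x³) has coefficients 3,1,2,2,0,0,0,0,0,0,0,0 for degrees 0…11.
Multiplying by (1 - x)² gives running coefficients 3,-5,3,-1,-2,2,0,0,0,0,0,0 for degrees 0…11.
Multiplying by (1 + x + x² + x³ + x⁴ + x⁵) gives running coefficients 3,-2,1,0,-2,0,-3,2,-1,0,2,0 for degrees 0…11.
Finally multiplying by (1 + x³ + x⁴), the product of all factors after the first has coefficients 3,-2,1,3,-1,-1,-2,0,-3,-3,1,1 for degrees 0…11.
[x¹¹] = 1·1 + 1·1 + 1·(-3) + 1·(-3) + 1·0 + 1·(-2) = -6.

-6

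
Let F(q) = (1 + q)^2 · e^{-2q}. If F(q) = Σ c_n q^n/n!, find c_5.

The EGF product rule gives c_5 = Σ_{k_1+k_2=5} C(5; k_1,k_2) · ∏ g_i(k_i), where (1+q)^2 gives the falling factorial (2)_k; e^{-2q} gives (-2)^k.
g_1(k) for k = 0…5: 1, 2, 2, 0, 0, 0.
g_2(k) for k = 0…5: 1, -2, 4, -8, 16, -32.
c_5 = Σ_k C(5,k)·g_1(k)·g_2(5−k) = 1·1·(-32) + 5·2·16 + 10·2·(-8) = −32 + 160 − 160 = -32.

-32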